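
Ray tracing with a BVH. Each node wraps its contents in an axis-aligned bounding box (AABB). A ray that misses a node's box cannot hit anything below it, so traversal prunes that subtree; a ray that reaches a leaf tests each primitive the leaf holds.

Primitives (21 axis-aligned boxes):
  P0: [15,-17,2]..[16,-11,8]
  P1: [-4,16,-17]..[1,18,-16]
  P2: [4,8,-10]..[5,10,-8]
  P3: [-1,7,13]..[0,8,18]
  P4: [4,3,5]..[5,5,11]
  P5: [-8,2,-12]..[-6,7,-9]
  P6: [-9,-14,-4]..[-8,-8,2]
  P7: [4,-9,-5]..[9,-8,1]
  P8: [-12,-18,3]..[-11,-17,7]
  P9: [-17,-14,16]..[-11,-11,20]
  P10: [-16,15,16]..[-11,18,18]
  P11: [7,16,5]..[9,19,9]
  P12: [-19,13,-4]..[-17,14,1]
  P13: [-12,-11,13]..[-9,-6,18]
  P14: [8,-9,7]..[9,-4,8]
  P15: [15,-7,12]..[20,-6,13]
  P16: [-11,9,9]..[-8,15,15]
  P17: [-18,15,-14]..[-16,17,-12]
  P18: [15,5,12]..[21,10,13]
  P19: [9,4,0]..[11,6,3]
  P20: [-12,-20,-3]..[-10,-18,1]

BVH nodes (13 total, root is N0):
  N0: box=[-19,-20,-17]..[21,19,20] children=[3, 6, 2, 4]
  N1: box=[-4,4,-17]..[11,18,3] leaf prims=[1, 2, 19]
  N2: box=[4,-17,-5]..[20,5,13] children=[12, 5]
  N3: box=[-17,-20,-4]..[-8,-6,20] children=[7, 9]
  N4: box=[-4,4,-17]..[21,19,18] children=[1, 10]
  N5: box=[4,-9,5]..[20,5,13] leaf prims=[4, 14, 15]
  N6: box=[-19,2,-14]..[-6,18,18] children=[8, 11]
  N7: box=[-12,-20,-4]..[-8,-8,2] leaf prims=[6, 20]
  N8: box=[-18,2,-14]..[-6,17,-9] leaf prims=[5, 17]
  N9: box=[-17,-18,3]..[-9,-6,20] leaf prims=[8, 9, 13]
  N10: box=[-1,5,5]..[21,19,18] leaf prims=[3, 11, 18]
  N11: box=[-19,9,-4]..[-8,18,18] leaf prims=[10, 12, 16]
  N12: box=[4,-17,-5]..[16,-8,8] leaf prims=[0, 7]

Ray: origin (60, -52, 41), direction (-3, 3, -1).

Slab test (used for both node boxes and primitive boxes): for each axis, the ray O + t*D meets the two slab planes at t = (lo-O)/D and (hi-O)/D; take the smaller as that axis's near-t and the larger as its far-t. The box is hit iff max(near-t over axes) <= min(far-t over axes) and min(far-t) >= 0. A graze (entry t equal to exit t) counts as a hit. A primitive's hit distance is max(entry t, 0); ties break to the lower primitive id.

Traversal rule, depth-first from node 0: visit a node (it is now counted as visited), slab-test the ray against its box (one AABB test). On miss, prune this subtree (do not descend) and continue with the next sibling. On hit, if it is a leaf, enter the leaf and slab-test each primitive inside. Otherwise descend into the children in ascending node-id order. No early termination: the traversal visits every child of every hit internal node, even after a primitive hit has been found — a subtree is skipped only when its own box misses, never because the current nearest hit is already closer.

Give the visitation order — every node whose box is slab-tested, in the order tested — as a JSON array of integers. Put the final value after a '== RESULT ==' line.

Traverse from the root:
N0 x:[13,79/3] y:[32/3,71/3] z:[21,58] -> hit [21,71/3], descend [2, 3, 4, 6]
  N2 x:[40/3,56/3] y:[35/3,19] z:[28,46] -> miss, prune
  N3 x:[68/3,77/3] y:[32/3,46/3] z:[21,45] -> miss, prune
  N4 x:[13,64/3] y:[56/3,71/3] z:[23,58] -> miss, prune
  N6 x:[22,79/3] y:[18,70/3] z:[23,55] -> hit [23,70/3], descend [8, 11]
    N8 x:[22,26] y:[18,23] z:[50,55] -> miss, prune
    N11 x:[68/3,79/3] y:[61/3,70/3] z:[23,45] -> hit [23,70/3] leaf, test {P10(miss), P12(miss), P16(miss)}

7 AABB tests over nodes [0, 2, 3, 4, 6, 8, 11]; 1 leaf entered; closest miss.

== RESULT ==
[0, 2, 3, 4, 6, 8, 11]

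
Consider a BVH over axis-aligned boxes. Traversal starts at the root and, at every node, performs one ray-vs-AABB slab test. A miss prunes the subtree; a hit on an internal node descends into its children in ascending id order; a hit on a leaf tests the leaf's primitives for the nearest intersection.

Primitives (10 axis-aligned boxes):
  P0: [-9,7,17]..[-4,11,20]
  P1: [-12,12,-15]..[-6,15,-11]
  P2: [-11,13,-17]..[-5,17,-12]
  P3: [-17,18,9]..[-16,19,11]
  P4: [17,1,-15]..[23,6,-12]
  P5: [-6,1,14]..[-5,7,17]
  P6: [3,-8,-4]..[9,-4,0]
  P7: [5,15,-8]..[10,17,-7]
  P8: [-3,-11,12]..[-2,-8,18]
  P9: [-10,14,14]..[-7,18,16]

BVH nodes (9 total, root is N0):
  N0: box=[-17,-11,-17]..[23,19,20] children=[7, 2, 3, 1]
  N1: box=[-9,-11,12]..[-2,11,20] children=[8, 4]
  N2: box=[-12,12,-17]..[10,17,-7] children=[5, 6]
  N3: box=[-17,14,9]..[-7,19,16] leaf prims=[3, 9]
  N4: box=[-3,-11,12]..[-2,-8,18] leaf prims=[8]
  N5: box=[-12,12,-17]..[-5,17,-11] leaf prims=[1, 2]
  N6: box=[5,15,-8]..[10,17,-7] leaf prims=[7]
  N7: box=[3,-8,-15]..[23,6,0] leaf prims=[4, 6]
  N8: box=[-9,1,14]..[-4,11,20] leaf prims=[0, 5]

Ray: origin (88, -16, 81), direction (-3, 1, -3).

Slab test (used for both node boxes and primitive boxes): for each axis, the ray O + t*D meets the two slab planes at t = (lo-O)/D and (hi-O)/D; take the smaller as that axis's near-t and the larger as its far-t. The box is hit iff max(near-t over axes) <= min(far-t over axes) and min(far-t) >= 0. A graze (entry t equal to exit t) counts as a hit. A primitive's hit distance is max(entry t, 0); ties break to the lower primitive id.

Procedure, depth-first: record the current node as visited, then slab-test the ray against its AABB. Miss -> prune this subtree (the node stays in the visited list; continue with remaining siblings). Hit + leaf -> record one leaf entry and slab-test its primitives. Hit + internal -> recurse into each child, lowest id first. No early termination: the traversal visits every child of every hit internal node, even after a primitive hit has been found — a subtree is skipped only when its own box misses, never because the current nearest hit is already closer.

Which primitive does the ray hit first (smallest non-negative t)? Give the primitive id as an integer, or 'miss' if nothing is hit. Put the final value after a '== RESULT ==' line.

Walk:
N0 x:[65/3,35] y:[5,35] z:[61/3,98/3] -> hit [65/3,98/3], descend [1, 2, 3, 7]
  N1 x:[30,97/3] y:[5,27] z:[61/3,23] -> miss, prune
  N2 x:[26,100/3] y:[28,33] z:[88/3,98/3] -> hit [88/3,98/3], descend [5, 6]
    N5 x:[31,100/3] y:[28,33] z:[92/3,98/3] -> hit [31,98/3] leaf, test {P1(miss), P2@t=31}
    N6 x:[26,83/3] y:[31,33] z:[88/3,89/3] -> miss, prune
  N3 x:[95/3,35] y:[30,35] z:[65/3,24] -> miss, prune
  N7 x:[65/3,85/3] y:[8,22] z:[27,32] -> miss, prune

Visited [0, 1, 2, 5, 6, 3, 7]. Tests: 7 box, 1 leaf. Nearest: P2.

== RESULT ==
2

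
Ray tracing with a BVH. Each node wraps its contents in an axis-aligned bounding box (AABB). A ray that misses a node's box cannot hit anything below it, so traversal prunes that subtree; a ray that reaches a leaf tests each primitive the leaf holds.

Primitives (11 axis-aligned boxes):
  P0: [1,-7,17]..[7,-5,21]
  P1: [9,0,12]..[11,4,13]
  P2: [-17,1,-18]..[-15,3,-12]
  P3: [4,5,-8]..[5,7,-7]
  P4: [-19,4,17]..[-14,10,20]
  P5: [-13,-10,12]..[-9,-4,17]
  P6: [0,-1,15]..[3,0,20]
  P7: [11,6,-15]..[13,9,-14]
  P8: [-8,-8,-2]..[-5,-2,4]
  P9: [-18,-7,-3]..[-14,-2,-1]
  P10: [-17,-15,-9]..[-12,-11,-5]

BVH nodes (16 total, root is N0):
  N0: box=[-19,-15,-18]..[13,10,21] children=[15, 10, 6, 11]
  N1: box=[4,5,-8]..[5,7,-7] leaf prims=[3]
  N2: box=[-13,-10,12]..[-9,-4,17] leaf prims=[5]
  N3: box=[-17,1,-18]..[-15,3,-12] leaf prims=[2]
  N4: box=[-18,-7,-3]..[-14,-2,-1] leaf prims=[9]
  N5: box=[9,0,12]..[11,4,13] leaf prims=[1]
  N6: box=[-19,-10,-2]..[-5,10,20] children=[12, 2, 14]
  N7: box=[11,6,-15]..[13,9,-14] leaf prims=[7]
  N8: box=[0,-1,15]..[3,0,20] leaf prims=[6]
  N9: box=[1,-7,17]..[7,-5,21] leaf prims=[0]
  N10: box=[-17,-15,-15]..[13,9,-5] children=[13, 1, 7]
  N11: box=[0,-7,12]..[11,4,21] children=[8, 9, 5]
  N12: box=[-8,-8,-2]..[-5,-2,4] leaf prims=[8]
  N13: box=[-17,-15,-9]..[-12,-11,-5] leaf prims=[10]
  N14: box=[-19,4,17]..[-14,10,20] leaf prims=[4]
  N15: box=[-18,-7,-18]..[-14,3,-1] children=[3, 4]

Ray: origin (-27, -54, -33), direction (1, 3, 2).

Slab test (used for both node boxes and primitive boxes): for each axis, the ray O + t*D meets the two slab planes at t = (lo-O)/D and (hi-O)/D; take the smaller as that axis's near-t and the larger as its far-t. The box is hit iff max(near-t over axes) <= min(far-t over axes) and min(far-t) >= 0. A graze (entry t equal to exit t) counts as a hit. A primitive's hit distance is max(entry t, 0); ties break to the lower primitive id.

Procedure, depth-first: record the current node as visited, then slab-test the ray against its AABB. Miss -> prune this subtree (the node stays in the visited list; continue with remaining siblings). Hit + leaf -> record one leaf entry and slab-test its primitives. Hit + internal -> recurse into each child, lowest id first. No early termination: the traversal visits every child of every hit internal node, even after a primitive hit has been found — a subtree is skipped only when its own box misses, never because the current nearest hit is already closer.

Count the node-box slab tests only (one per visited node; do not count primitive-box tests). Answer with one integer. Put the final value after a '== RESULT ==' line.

Traverse from the root:
N0 x:[8,40] y:[13,64/3] z:[15/2,27] -> hit [13,64/3], descend [6, 10, 11, 15]
  N6 x:[8,22] y:[44/3,64/3] z:[31/2,53/2] -> hit [31/2,64/3], descend [2, 12, 14]
    N2 x:[14,18] y:[44/3,50/3] z:[45/2,25] -> miss, prune
    N12 x:[19,22] y:[46/3,52/3] z:[31/2,37/2] -> miss, prune
    N14 x:[8,13] y:[58/3,64/3] z:[25,53/2] -> miss, prune
  N10 x:[10,40] y:[13,21] z:[9,14] -> hit [13,14], descend [1, 7, 13]
    N1 x:[31,32] y:[59/3,61/3] z:[25/2,13] -> miss, prune
    N7 x:[38,40] y:[20,21] z:[9,19/2] -> miss, prune
    N13 x:[10,15] y:[13,43/3] z:[12,14] -> hit [13,14] leaf, test {P10@t=13}
  N11 x:[27,38] y:[47/3,58/3] z:[45/2,27] -> miss, prune
  N15 x:[9,13] y:[47/3,19] z:[15/2,16] -> miss, prune

order=[0, 6, 2, 12, 14, 10, 1, 7, 13, 11, 15]  |boxes|=11  |leaves|=1  hit=P10

== RESULT ==
11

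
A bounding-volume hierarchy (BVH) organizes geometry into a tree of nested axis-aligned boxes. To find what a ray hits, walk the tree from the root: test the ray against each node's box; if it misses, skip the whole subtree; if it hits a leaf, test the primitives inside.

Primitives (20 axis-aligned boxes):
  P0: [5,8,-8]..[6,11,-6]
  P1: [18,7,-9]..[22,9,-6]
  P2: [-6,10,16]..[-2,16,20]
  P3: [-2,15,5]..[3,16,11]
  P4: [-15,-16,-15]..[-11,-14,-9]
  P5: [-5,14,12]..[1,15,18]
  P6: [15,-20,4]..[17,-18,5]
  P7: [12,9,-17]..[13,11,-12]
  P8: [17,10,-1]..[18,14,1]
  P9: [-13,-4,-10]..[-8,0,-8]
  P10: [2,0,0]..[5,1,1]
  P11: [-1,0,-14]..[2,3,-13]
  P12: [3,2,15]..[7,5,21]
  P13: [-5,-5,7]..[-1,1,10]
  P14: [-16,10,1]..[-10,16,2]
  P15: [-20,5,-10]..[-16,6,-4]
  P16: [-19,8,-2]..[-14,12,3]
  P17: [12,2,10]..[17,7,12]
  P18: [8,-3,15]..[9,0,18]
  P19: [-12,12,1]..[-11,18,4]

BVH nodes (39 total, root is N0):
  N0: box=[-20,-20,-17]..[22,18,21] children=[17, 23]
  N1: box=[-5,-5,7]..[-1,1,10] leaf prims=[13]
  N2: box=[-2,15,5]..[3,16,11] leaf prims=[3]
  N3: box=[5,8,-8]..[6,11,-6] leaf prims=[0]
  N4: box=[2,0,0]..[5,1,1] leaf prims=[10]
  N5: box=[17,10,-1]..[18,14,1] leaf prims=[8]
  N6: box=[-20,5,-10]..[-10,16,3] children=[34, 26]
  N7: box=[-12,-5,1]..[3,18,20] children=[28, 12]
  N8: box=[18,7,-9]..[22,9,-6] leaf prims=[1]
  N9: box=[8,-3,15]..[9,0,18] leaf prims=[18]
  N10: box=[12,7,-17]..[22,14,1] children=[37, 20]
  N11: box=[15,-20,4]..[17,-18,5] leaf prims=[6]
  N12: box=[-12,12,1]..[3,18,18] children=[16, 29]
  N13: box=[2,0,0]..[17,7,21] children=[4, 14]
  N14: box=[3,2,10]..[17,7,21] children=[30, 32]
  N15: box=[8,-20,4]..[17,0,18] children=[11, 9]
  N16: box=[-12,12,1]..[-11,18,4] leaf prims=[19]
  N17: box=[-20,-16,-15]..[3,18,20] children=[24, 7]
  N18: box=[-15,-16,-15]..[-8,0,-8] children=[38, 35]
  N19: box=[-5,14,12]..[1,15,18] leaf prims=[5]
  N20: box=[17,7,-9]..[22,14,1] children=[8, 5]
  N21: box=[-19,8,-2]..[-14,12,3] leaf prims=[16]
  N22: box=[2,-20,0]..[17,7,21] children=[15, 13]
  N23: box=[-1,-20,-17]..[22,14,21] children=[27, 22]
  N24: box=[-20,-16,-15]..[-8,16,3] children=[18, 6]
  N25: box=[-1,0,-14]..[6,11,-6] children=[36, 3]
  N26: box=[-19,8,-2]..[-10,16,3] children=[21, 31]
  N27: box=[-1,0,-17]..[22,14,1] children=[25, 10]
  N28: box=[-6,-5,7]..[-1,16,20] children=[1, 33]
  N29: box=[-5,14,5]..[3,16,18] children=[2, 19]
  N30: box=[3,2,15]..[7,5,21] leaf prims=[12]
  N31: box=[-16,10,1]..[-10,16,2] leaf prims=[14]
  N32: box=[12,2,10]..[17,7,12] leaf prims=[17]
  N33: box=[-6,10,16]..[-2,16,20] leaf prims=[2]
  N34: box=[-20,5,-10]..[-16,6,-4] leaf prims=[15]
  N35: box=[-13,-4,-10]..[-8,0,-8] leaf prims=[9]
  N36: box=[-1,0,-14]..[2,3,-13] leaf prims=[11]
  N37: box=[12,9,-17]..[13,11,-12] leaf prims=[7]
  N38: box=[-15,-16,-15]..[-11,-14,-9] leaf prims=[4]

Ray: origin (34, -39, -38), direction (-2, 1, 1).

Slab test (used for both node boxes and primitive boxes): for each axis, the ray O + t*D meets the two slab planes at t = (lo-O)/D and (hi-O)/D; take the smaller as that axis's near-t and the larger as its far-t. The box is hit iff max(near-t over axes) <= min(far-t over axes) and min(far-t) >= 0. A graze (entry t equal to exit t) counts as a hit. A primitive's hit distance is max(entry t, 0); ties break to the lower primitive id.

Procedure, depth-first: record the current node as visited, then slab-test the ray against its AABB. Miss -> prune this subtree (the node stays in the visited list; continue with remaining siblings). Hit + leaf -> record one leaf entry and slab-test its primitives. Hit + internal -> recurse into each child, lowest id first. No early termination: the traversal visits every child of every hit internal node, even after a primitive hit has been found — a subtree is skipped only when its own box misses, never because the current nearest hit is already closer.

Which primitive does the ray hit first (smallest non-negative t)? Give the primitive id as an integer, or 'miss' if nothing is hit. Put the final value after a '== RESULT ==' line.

Walk:
N0 x:[6,27] y:[19,57] z:[21,59] -> hit [21,27], descend [17, 23]
  N17 x:[31/2,27] y:[23,57] z:[23,58] -> hit [23,27], descend [7, 24]
    N7 x:[31/2,23] y:[34,57] z:[39,58] -> miss, prune
    N24 x:[21,27] y:[23,55] z:[23,41] -> hit [23,27], descend [6, 18]
      N6 x:[22,27] y:[44,55] z:[28,41] -> miss, prune
      N18 x:[21,49/2] y:[23,39] z:[23,30] -> hit [23,49/2], descend [35, 38]
        N35 x:[21,47/2] y:[35,39] z:[28,30] -> miss, prune
        N38 x:[45/2,49/2] y:[23,25] z:[23,29] -> hit [23,49/2] leaf, test {P4@t=23}
  N23 x:[6,35/2] y:[19,53] z:[21,59] -> miss, prune

Visited [0, 17, 7, 24, 6, 18, 35, 38, 23]. Tests: 9 box, 1 leaf. Nearest: P4.

== RESULT ==
4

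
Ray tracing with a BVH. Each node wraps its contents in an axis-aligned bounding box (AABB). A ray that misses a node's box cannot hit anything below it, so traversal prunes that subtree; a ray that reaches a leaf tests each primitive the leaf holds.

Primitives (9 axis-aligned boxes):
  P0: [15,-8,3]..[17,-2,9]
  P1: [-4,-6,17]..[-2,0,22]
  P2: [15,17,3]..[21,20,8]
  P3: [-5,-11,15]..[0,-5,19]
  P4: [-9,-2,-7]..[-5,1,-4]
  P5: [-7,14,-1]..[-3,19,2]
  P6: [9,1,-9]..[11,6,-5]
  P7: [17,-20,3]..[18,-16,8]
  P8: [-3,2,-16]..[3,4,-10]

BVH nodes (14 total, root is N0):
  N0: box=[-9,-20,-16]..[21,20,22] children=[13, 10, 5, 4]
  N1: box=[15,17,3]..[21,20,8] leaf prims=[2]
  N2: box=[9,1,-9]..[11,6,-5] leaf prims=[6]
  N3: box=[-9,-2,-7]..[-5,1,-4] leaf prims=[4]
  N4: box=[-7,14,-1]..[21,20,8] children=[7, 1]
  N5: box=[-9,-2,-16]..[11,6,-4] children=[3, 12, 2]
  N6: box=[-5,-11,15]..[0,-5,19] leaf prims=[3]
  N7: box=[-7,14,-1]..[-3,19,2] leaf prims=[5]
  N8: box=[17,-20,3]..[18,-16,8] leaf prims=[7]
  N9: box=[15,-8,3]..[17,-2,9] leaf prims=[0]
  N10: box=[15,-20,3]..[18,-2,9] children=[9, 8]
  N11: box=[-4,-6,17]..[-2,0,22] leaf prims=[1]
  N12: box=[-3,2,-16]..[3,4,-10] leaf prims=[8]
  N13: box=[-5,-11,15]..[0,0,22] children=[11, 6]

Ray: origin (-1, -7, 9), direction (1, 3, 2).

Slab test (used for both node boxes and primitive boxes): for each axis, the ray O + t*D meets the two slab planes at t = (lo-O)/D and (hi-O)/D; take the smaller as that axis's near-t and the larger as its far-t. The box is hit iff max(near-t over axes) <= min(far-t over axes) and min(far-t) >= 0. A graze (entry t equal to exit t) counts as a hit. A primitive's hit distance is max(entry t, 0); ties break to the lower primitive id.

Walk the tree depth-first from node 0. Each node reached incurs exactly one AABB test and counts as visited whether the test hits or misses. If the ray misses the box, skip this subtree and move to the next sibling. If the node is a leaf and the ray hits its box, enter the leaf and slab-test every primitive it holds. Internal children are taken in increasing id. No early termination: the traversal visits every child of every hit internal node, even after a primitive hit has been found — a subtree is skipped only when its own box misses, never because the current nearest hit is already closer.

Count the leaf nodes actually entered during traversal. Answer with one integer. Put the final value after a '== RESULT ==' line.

Walk:
N0 x:[-8,22] y:[-13/3,9] z:[-25/2,13/2] -> hit [-13/3,13/2], descend [4, 5, 10, 13]
  N4 x:[-6,22] y:[7,9] z:[-5,-1/2] -> miss, prune
  N5 x:[-8,12] y:[5/3,13/3] z:[-25/2,-13/2] -> miss, prune
  N10 x:[16,19] y:[-13/3,5/3] z:[-3,0] -> miss, prune
  N13 x:[-4,1] y:[-4/3,7/3] z:[3,13/2] -> miss, prune

Summary -> nodes [0, 4, 5, 10, 13]; box-tests=5; leaf-entries=0; first=miss

== RESULT ==
0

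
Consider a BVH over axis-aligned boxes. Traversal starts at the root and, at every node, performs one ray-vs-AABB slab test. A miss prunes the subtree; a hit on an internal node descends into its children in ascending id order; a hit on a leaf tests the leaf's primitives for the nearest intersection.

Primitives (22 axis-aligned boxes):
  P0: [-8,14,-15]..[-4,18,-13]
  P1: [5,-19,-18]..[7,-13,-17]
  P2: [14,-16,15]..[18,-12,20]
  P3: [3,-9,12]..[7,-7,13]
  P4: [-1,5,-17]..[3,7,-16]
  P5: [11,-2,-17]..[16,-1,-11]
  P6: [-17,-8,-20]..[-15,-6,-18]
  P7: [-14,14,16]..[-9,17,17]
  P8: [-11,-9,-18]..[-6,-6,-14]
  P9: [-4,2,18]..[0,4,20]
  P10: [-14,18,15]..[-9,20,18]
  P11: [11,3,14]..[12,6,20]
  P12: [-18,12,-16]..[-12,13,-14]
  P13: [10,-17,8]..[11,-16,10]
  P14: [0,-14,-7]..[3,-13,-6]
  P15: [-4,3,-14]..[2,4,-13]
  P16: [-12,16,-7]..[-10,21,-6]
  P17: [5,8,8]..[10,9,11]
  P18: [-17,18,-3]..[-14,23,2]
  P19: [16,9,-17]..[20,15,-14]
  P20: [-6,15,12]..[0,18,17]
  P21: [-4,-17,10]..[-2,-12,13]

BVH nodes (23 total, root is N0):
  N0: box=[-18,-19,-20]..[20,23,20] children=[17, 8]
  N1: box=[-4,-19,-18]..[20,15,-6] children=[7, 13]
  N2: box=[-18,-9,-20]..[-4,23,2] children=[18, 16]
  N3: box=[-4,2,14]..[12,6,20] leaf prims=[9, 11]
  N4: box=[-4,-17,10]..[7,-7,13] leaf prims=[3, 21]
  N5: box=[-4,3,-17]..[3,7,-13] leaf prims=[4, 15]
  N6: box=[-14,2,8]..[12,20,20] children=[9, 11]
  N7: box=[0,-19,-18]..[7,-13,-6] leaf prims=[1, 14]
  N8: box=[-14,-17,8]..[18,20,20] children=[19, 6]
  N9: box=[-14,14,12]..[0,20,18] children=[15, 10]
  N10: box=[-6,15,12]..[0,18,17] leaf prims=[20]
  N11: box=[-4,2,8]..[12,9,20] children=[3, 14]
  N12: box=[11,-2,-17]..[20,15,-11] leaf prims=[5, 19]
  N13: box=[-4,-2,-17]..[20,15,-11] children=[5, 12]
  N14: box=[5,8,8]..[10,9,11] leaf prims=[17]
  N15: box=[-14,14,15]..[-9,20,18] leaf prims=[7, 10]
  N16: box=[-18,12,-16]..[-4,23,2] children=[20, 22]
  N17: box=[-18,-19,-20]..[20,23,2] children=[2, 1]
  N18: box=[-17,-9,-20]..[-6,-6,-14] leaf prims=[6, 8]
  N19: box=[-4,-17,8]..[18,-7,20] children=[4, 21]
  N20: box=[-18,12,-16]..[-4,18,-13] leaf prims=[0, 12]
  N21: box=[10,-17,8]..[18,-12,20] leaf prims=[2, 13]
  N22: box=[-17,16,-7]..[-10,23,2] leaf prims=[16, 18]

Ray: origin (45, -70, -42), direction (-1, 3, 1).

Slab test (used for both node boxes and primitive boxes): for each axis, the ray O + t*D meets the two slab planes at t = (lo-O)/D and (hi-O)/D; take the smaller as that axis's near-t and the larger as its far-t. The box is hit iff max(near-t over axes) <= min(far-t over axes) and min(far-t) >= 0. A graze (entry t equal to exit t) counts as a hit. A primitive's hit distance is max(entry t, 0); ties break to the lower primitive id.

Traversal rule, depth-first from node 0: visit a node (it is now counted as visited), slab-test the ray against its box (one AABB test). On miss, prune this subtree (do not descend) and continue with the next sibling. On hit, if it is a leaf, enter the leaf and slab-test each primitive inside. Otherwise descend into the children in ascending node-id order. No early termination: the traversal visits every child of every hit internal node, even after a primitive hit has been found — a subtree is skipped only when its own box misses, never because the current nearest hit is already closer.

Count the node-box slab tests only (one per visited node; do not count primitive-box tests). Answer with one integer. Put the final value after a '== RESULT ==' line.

Traverse from the root:
N0 x:[25,63] y:[17,31] z:[22,62] -> hit [25,31], descend [8, 17]
  N8 x:[27,59] y:[53/3,30] z:[50,62] -> miss, prune
  N17 x:[25,63] y:[17,31] z:[22,44] -> hit [25,31], descend [1, 2]
    N1 x:[25,49] y:[17,85/3] z:[24,36] -> hit [25,85/3], descend [7, 13]
      N7 x:[38,45] y:[17,19] z:[24,36] -> miss, prune
      N13 x:[25,49] y:[68/3,85/3] z:[25,31] -> hit [25,85/3], descend [5, 12]
        N5 x:[42,49] y:[73/3,77/3] z:[25,29] -> miss, prune
        N12 x:[25,34] y:[68/3,85/3] z:[25,31] -> hit [25,85/3] leaf, test {P5(miss), P19@t=79/3}
    N2 x:[49,63] y:[61/3,31] z:[22,44] -> miss, prune

9 AABB tests over nodes [0, 8, 17, 1, 7, 13, 5, 12, 2]; 1 leaf entered; closest P19.

== RESULT ==
9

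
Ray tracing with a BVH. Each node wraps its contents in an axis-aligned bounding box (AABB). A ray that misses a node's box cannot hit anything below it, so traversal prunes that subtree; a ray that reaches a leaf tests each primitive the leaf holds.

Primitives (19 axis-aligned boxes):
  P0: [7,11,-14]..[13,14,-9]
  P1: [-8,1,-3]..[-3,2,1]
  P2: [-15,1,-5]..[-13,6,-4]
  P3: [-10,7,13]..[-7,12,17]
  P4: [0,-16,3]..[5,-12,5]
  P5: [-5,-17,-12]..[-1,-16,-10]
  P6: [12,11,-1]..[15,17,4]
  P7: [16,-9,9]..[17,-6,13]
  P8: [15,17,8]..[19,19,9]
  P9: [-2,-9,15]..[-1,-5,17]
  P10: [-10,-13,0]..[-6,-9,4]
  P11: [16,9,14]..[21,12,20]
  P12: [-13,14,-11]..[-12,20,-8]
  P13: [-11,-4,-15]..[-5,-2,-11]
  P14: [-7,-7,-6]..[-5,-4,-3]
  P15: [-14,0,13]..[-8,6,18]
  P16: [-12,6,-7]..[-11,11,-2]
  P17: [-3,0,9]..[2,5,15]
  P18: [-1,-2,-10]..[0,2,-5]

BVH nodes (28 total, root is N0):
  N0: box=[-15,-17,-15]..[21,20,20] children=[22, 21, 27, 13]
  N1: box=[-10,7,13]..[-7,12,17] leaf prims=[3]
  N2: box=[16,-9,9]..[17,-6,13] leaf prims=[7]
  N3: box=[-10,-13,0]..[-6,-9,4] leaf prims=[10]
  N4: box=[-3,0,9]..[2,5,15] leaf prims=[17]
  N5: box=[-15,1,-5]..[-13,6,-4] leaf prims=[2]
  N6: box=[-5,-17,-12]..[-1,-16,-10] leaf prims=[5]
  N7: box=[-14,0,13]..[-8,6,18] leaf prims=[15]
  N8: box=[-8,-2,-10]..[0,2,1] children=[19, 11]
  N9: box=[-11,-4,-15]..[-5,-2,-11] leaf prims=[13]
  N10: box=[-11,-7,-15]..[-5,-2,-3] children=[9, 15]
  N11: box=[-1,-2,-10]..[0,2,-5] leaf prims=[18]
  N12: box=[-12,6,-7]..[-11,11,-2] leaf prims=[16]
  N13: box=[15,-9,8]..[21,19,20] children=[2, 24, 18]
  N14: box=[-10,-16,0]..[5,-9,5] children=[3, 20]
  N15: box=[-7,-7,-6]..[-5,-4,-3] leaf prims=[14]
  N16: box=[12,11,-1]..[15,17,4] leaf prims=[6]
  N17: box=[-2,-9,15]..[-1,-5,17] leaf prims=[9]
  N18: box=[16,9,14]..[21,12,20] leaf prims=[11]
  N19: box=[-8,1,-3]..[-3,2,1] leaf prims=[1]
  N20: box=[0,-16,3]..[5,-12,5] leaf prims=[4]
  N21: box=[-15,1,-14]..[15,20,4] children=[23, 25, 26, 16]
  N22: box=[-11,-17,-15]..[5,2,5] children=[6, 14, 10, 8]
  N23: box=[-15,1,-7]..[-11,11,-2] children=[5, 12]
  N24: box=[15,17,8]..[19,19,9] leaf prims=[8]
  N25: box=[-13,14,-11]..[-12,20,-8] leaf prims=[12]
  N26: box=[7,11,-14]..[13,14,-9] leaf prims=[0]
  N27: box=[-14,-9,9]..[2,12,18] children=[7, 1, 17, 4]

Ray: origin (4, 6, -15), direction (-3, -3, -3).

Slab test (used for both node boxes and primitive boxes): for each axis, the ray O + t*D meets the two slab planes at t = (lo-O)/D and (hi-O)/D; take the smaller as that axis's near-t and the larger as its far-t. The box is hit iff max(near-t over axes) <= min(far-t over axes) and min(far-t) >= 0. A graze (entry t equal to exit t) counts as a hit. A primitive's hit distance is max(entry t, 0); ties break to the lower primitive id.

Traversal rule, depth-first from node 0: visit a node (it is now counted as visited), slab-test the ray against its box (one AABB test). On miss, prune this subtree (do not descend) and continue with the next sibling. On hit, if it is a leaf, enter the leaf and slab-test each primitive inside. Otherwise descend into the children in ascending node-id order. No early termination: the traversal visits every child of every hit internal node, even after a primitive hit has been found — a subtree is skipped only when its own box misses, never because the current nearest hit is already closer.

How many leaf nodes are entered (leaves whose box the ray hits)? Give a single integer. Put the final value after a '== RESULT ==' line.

Traverse from the root:
N0 x:[-17/3,19/3] y:[-14/3,23/3] z:[-35/3,0] -> hit [-14/3,0], descend [13, 21, 22, 27]
  N13 x:[-17/3,-11/3] y:[-13/3,5] z:[-35/3,-23/3] -> miss, prune
  N21 x:[-11/3,19/3] y:[-14/3,5/3] z:[-19/3,-1/3] -> miss, prune
  N22 x:[-1/3,5] y:[4/3,23/3] z:[-20/3,0] -> miss, prune
  N27 x:[2/3,6] y:[-2,5] z:[-11,-8] -> miss, prune

5 AABB tests over nodes [0, 13, 21, 22, 27]; 0 leaves entered; closest miss.

== RESULT ==
0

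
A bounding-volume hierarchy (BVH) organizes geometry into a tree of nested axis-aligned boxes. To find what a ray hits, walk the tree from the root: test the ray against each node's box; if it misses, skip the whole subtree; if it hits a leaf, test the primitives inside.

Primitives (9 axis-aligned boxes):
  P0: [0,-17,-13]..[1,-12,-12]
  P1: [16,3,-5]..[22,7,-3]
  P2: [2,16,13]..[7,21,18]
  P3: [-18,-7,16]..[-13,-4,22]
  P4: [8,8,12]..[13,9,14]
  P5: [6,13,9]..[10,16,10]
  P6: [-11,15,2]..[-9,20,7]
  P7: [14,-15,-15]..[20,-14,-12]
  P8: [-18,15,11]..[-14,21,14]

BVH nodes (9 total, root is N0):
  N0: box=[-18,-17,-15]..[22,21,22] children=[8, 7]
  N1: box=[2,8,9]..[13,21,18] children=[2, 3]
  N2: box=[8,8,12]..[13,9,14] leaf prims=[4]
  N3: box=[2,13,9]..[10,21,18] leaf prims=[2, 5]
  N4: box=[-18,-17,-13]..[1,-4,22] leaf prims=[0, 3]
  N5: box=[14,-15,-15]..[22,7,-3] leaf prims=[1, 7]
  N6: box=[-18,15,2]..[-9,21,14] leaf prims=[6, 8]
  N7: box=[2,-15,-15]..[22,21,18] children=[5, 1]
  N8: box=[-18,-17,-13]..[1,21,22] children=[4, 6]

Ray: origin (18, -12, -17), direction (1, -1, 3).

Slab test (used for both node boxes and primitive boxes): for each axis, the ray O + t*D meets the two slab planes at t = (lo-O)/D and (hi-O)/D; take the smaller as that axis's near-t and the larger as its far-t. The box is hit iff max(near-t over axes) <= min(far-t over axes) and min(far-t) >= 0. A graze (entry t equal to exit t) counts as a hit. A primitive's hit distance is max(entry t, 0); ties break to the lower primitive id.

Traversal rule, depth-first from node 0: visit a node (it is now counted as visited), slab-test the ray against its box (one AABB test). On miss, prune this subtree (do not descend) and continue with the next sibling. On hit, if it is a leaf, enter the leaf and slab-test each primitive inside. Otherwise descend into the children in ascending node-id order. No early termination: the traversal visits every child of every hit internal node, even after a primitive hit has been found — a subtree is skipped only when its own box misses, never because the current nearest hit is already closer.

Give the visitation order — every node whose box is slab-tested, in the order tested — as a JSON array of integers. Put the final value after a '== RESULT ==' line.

Trace the traversal:
N0 x:[-36,4] y:[-33,5] z:[2/3,13] -> hit [2/3,4], descend [7, 8]
  N7 x:[-16,4] y:[-33,3] z:[2/3,35/3] -> hit [2/3,3], descend [1, 5]
    N1 x:[-16,-5] y:[-33,-20] z:[26/3,35/3] -> miss, prune
    N5 x:[-4,4] y:[-19,3] z:[2/3,14/3] -> hit [2/3,3] leaf, test {P1(miss), P7(miss)}
  N8 x:[-36,-17] y:[-33,5] z:[4/3,13] -> miss, prune

order=[0, 7, 1, 5, 8]  |boxes|=5  |leaves|=1  hit=miss

== RESULT ==
[0, 7, 1, 5, 8]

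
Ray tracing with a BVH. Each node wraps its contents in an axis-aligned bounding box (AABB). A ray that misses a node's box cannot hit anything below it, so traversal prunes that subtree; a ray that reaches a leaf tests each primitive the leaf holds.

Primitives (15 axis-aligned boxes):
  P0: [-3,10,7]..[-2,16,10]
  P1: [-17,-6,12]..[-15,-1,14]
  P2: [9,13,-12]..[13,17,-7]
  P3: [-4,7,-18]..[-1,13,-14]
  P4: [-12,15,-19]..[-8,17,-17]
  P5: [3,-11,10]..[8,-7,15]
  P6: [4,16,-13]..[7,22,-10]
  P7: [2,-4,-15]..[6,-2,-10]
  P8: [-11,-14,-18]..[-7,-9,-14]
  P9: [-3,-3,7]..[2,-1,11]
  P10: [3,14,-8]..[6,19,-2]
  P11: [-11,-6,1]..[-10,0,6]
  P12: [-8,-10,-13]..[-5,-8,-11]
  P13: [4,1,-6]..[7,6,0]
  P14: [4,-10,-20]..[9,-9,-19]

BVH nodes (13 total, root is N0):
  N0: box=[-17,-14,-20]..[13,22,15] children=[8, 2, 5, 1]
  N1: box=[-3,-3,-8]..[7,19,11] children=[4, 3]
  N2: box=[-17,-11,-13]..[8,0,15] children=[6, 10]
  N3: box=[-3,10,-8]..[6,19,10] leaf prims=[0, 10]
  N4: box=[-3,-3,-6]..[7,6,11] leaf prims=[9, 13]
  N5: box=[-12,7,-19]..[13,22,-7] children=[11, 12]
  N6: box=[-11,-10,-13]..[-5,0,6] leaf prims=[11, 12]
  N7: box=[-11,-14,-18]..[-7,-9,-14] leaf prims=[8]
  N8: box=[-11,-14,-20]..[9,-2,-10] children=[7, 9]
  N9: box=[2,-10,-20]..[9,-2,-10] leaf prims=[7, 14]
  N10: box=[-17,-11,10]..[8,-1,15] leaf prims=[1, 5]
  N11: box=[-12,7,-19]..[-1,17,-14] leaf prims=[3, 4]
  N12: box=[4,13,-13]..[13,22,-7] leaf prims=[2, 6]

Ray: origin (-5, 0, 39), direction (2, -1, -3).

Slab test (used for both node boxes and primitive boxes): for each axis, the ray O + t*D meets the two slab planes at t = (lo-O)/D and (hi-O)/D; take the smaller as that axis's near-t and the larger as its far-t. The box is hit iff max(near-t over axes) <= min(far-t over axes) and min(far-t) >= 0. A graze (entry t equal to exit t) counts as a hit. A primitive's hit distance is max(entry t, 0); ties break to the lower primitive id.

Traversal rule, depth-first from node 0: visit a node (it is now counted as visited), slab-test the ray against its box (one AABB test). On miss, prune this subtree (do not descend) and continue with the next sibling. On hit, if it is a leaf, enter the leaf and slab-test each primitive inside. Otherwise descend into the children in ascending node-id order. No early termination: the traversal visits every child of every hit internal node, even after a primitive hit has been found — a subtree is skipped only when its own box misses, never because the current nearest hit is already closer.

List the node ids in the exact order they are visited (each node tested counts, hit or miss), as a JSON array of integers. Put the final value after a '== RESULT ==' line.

Trace the traversal:
N0 x:[-6,9] y:[-22,14] z:[8,59/3] -> hit [8,9], descend [1, 2, 5, 8]
  N1 x:[1,6] y:[-19,3] z:[28/3,47/3] -> miss, prune
  N2 x:[-6,13/2] y:[0,11] z:[8,52/3] -> miss, prune
  N5 x:[-7/2,9] y:[-22,-7] z:[46/3,58/3] -> miss, prune
  N8 x:[-3,7] y:[2,14] z:[49/3,59/3] -> miss, prune

order=[0, 1, 2, 5, 8]  |boxes|=5  |leaves|=0  hit=miss

== RESULT ==
[0, 1, 2, 5, 8]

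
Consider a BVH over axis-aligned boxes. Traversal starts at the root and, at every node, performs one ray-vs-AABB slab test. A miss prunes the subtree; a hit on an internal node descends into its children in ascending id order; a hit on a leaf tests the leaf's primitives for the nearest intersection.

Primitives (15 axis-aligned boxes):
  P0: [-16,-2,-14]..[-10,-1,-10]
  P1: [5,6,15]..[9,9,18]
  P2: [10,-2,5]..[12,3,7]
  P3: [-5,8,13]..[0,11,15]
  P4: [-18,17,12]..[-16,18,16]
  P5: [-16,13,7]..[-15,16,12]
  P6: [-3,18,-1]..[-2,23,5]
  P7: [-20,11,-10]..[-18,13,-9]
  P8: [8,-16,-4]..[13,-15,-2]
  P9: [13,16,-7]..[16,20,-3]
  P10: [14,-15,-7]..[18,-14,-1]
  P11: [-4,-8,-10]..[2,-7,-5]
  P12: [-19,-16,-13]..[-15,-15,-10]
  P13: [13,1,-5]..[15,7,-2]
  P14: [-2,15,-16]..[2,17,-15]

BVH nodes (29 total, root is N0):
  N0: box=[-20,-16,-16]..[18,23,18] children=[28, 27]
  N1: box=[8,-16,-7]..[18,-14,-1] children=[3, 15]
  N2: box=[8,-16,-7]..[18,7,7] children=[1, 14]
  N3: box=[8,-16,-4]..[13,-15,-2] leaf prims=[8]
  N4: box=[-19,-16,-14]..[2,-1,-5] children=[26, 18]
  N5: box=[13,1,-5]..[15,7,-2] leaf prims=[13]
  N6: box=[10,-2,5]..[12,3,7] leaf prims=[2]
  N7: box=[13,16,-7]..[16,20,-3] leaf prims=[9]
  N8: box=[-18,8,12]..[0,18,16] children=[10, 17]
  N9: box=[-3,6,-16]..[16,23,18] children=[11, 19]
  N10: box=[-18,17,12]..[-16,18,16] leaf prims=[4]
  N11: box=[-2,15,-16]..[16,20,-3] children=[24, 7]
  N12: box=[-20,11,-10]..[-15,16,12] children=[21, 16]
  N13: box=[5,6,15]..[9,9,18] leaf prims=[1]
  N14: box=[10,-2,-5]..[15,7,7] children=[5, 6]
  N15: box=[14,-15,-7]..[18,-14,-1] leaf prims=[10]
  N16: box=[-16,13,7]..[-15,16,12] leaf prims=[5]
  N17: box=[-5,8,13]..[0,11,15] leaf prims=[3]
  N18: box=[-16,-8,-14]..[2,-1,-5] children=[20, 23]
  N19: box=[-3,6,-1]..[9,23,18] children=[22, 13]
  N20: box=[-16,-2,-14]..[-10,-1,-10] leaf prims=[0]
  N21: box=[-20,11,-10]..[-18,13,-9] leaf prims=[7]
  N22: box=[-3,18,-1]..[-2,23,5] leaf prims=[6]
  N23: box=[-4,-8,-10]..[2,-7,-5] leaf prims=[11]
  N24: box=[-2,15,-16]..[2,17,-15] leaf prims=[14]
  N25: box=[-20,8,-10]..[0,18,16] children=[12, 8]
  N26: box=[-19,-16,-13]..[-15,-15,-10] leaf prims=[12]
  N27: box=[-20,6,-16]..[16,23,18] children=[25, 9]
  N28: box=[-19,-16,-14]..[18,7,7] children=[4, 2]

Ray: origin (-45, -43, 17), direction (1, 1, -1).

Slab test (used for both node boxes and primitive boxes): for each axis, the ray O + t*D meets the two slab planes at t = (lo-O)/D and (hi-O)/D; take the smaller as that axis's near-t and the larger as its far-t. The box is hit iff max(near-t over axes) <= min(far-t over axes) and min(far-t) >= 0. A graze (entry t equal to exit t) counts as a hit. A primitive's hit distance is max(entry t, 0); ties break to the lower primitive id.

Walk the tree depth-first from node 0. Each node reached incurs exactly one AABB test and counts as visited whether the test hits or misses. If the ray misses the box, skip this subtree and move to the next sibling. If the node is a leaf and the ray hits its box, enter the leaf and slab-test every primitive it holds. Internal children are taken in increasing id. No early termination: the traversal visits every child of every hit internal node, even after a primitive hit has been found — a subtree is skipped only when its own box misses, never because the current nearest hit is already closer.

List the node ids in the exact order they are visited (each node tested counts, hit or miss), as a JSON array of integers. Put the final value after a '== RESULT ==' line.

Walk:
N0 x:[25,63] y:[27,66] z:[-1,33] -> hit [27,33], descend [27, 28]
  N27 x:[25,61] y:[49,66] z:[-1,33] -> miss, prune
  N28 x:[26,63] y:[27,50] z:[10,31] -> hit [27,31], descend [2, 4]
    N2 x:[53,63] y:[27,50] z:[10,24] -> miss, prune
    N4 x:[26,47] y:[27,42] z:[22,31] -> hit [27,31], descend [18, 26]
      N18 x:[29,47] y:[35,42] z:[22,31] -> miss, prune
      N26 x:[26,30] y:[27,28] z:[27,30] -> hit [27,28] leaf, test {P12@t=27}

Visited [0, 27, 28, 2, 4, 18, 26]. Tests: 7 box, 1 leaf. Nearest: P12.

== RESULT ==
[0, 27, 28, 2, 4, 18, 26]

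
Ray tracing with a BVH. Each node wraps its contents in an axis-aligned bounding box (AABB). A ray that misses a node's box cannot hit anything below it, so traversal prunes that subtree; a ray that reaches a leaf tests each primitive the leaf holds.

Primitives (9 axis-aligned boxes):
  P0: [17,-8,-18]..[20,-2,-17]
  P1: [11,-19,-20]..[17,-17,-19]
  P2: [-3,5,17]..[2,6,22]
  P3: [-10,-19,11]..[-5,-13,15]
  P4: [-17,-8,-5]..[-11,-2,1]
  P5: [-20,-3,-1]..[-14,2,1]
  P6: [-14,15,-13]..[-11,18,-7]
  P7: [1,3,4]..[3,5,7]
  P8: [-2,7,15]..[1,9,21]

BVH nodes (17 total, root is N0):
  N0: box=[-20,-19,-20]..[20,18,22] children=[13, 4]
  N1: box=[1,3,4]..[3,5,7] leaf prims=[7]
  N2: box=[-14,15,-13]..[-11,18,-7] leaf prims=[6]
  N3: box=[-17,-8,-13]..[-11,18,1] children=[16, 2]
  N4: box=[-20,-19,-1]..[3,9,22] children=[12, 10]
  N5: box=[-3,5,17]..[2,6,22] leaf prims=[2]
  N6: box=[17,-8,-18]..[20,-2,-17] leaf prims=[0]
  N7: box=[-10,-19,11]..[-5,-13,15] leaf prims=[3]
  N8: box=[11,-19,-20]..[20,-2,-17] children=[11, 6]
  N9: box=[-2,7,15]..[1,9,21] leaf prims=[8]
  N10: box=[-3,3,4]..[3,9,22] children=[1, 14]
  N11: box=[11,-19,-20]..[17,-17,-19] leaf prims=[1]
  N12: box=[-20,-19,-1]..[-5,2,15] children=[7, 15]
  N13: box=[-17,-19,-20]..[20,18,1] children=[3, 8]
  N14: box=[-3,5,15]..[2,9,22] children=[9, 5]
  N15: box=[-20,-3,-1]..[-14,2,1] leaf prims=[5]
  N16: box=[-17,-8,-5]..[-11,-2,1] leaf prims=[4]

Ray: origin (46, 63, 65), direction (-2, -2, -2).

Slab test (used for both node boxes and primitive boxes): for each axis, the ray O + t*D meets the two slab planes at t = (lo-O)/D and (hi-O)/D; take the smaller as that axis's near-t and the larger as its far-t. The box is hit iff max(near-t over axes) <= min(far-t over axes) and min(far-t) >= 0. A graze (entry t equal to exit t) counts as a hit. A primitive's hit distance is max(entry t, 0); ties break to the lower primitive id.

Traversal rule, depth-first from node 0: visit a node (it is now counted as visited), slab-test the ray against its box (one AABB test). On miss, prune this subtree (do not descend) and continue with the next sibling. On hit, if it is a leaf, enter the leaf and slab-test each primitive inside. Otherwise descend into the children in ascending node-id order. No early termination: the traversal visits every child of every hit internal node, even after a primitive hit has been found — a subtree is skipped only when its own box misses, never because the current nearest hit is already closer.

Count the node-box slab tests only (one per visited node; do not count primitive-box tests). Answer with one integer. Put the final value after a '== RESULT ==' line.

Walk:
N0 x:[13,33] y:[45/2,41] z:[43/2,85/2] -> hit [45/2,33], descend [4, 13]
  N4 x:[43/2,33] y:[27,41] z:[43/2,33] -> hit [27,33], descend [10, 12]
    N10 x:[43/2,49/2] y:[27,30] z:[43/2,61/2] -> miss, prune
    N12 x:[51/2,33] y:[61/2,41] z:[25,33] -> hit [61/2,33], descend [7, 15]
      N7 x:[51/2,28] y:[38,41] z:[25,27] -> miss, prune
      N15 x:[30,33] y:[61/2,33] z:[32,33] -> hit [32,33] leaf, test {P5@t=32}
  N13 x:[13,63/2] y:[45/2,41] z:[32,85/2] -> miss, prune

Visited [0, 4, 10, 12, 7, 15, 13]. Tests: 7 box, 1 leaf. Nearest: P5.

== RESULT ==
7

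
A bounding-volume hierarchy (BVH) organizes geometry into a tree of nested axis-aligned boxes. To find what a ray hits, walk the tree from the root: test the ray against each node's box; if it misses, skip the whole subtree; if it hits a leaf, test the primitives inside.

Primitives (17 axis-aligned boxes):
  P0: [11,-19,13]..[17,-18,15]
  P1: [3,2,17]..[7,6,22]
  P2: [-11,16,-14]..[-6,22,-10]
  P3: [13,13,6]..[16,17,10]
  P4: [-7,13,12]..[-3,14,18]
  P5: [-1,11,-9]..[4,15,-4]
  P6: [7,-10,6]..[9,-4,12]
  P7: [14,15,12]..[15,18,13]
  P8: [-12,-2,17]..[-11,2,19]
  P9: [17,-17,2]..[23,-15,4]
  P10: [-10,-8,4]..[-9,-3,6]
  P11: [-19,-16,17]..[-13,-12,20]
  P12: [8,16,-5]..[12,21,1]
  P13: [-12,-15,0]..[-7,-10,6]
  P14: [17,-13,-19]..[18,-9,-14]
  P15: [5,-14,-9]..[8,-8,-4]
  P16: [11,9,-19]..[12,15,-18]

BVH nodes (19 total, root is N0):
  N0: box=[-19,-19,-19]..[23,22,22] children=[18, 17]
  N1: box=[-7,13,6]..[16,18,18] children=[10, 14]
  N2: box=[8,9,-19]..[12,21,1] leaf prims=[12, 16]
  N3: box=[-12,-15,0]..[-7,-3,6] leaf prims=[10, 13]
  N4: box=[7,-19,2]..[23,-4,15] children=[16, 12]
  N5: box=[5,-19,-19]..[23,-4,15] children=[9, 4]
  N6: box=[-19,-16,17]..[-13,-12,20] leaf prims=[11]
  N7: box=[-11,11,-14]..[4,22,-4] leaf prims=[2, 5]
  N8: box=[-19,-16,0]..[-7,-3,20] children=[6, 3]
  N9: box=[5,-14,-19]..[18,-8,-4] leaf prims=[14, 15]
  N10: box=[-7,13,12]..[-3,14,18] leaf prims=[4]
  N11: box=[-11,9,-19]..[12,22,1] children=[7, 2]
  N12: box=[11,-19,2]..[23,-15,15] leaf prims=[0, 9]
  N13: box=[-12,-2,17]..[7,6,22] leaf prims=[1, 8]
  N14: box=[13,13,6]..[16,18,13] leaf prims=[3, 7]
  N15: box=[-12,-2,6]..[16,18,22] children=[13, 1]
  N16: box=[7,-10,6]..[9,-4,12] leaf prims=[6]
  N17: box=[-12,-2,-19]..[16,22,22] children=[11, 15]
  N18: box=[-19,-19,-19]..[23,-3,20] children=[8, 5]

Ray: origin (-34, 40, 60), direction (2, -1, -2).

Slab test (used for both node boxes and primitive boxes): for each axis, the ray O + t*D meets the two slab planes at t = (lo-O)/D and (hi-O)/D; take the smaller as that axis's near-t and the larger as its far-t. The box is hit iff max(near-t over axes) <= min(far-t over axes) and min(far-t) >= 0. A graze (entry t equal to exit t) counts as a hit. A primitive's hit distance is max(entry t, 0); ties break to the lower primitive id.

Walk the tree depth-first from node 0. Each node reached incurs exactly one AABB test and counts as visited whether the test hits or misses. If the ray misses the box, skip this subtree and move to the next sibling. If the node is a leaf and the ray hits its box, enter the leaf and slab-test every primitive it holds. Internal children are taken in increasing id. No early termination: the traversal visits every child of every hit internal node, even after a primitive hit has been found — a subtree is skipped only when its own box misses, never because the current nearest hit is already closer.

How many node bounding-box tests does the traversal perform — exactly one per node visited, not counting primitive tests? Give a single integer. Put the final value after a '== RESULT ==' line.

Trace the traversal:
N0 x:[15/2,57/2] y:[18,59] z:[19,79/2] -> hit [19,57/2], descend [17, 18]
  N17 x:[11,25] y:[18,42] z:[19,79/2] -> hit [19,25], descend [11, 15]
    N11 x:[23/2,23] y:[18,31] z:[59/2,79/2] -> miss, prune
    N15 x:[11,25] y:[22,42] z:[19,27] -> hit [22,25], descend [1, 13]
      N1 x:[27/2,25] y:[22,27] z:[21,27] -> hit [22,25], descend [10, 14]
        N10 x:[27/2,31/2] y:[26,27] z:[21,24] -> miss, prune
        N14 x:[47/2,25] y:[22,27] z:[47/2,27] -> hit [47/2,25] leaf, test {P3@t=25, P7@t=24}
      N13 x:[11,41/2] y:[34,42] z:[19,43/2] -> miss, prune
  N18 x:[15/2,57/2] y:[43,59] z:[20,79/2] -> miss, prune

Visited [0, 17, 11, 15, 1, 10, 14, 13, 18]. Tests: 9 box, 1 leaf. Nearest: P7.

== RESULT ==
9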